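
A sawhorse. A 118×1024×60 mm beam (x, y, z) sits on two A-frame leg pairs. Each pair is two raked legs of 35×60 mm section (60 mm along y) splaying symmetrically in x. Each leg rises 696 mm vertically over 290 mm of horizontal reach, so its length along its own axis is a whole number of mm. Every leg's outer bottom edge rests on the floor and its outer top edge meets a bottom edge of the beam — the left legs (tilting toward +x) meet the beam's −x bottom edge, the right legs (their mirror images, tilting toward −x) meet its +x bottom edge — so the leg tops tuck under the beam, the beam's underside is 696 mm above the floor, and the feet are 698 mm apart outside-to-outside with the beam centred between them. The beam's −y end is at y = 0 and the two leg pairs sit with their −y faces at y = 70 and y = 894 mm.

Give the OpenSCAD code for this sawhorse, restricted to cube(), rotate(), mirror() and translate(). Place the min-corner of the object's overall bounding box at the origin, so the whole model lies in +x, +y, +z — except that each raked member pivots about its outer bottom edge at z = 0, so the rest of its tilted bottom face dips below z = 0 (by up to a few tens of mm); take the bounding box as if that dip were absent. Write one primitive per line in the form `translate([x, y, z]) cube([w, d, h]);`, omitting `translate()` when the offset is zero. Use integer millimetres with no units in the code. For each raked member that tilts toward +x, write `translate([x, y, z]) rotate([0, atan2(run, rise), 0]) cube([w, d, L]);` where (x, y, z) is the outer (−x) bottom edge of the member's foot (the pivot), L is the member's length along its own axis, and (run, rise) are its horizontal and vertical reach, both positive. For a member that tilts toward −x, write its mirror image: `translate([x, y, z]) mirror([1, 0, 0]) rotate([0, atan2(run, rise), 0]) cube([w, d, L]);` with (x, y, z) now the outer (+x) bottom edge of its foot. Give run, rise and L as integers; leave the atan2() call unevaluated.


// leg length = √(290² + 696²) = 754
// right-leg outer foot x = 2·290 + 118 = 698
// beam min-corner = (290, 0, 696)
translate([290, 0, 696]) cube([118, 1024, 60]);
translate([0, 70, 0]) rotate([0, atan2(290, 696), 0]) cube([35, 60, 754]);
translate([698, 70, 0]) mirror([1, 0, 0]) rotate([0, atan2(290, 696), 0]) cube([35, 60, 754]);
translate([0, 894, 0]) rotate([0, atan2(290, 696), 0]) cube([35, 60, 754]);
translate([698, 894, 0]) mirror([1, 0, 0]) rotate([0, atan2(290, 696), 0]) cube([35, 60, 754]);


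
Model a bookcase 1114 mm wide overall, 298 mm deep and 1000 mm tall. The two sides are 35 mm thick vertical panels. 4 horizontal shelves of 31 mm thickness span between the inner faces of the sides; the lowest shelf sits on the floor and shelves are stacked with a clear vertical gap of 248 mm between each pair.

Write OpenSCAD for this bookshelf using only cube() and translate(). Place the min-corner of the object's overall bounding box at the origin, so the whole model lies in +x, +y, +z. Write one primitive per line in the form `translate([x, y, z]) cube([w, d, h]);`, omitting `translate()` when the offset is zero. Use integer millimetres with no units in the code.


cube([35, 298, 1000]);
translate([1079, 0, 0]) cube([35, 298, 1000]);
translate([35, 0, 0]) cube([1044, 298, 31]);
translate([35, 0, 279]) cube([1044, 298, 31]);
translate([35, 0, 558]) cube([1044, 298, 31]);
translate([35, 0, 837]) cube([1044, 298, 31]);


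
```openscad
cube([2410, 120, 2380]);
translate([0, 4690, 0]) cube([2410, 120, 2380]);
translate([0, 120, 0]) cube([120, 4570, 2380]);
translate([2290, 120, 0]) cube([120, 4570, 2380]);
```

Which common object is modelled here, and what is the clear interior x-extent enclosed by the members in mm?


A house (or room) frame. The interior width is 2170 mm.

Four 2380 mm walls enclosing a rectangle with no floor or roof — a room or house frame. Outside width is 2410 mm and wall thickness is 120 mm, so the interior width is 2410 − 2 × 120 = 2170 mm.


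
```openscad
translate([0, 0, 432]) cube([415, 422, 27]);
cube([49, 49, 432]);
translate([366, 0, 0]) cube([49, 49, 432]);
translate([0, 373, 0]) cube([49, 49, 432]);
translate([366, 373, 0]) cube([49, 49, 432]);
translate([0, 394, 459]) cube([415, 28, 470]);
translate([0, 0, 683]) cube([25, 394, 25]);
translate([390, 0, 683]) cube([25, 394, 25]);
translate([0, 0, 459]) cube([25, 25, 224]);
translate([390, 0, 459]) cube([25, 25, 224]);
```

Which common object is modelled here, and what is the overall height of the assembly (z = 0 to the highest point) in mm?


A chair. The overall height is 929 mm.

A slab on four corner posts with a tall panel at the back — a chair. The seat slab sits at z = 432 with thickness 27, and the 470 mm backrest starts at the seat top, so the overall height is 432 + 27 + 470 = 929 mm.


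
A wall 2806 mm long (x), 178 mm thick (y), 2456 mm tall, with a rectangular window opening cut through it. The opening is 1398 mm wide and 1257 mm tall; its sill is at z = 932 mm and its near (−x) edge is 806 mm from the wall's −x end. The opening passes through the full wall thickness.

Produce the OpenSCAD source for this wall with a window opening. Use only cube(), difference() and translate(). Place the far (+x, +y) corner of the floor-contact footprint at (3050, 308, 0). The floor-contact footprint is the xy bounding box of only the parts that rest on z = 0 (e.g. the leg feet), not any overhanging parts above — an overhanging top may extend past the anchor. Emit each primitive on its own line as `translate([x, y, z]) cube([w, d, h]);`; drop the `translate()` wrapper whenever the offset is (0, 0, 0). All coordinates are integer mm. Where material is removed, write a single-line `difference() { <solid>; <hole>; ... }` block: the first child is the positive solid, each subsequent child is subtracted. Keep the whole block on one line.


difference() { translate([244, 130, 0]) cube([2806, 178, 2456]); translate([1050, 130, 932]) cube([1398, 178, 1257]); }


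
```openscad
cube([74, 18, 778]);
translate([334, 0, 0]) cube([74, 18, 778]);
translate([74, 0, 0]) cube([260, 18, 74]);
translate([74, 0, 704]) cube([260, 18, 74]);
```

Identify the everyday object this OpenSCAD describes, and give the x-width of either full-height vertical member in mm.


A picture frame. The border width is 74 mm.

Four thin pieces enclosing a rectangular opening — a picture frame. The two full-height stiles are 778 mm tall; the top rail sits at z = 704 and is 74 mm tall, so the border above the opening is 778 − 704 = 74 mm, matching the stile x-width.


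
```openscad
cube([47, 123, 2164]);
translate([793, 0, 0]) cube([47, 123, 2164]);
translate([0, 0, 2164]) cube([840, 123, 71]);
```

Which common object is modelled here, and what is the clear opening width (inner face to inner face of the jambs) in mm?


A door frame. The clear opening width is 746 mm.

Two 2164 mm tall posts with a header on top — a door frame. The left jamb is 47 mm wide at x = 0; the right jamb starts at x = 793. The clear opening is 793 − 47 = 746 mm.


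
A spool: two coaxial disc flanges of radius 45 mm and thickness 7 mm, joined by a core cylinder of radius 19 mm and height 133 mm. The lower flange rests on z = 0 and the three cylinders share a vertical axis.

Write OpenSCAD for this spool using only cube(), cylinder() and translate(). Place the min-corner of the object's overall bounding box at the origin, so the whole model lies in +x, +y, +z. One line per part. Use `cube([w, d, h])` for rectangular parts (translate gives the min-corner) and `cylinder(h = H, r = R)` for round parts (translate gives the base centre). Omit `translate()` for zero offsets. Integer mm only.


translate([45, 45, 0]) cylinder(h = 7, r = 45);
translate([45, 45, 7]) cylinder(h = 133, r = 19);
translate([45, 45, 140]) cylinder(h = 7, r = 45);


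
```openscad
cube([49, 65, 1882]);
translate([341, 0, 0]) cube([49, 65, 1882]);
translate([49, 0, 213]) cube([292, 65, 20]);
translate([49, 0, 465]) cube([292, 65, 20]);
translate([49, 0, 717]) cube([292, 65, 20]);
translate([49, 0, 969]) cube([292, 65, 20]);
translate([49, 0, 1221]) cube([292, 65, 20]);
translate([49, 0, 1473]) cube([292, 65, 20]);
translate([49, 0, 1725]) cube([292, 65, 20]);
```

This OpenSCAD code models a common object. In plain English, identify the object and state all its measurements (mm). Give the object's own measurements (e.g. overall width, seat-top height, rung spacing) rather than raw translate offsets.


A straight ladder. Two 49×65 mm vertical rails, 1882 mm tall, stand 390 mm apart (outside-to-outside) with their front faces coplanar on the −y side. 7 rungs, each 65 mm deep and 20 mm tall, span between the inner faces of the rails, front faces flush with the rails. The lowest rung's underside is at z = 213 mm and rungs are spaced 252 mm apart (underside to underside).


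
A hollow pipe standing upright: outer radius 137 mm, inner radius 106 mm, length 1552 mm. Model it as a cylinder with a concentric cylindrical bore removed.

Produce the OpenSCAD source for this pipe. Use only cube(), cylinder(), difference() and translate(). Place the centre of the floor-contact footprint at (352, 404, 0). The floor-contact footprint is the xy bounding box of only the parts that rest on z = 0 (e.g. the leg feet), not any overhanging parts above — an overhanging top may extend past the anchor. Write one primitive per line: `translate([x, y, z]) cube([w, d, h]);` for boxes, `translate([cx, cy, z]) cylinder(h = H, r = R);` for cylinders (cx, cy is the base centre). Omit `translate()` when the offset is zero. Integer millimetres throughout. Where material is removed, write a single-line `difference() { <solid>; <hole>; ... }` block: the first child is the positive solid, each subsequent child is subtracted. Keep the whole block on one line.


difference() { translate([352, 404, 0]) cylinder(h = 1552, r = 137); translate([352, 404, 0]) cylinder(h = 1552, r = 106); }


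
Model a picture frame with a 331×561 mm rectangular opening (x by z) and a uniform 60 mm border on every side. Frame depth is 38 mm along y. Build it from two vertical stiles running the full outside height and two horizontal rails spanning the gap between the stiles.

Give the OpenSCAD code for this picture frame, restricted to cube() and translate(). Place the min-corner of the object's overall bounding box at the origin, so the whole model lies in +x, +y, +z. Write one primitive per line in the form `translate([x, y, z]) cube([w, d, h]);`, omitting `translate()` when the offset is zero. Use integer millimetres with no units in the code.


cube([60, 38, 681]);
translate([391, 0, 0]) cube([60, 38, 681]);
translate([60, 0, 0]) cube([331, 38, 60]);
translate([60, 0, 621]) cube([331, 38, 60]);


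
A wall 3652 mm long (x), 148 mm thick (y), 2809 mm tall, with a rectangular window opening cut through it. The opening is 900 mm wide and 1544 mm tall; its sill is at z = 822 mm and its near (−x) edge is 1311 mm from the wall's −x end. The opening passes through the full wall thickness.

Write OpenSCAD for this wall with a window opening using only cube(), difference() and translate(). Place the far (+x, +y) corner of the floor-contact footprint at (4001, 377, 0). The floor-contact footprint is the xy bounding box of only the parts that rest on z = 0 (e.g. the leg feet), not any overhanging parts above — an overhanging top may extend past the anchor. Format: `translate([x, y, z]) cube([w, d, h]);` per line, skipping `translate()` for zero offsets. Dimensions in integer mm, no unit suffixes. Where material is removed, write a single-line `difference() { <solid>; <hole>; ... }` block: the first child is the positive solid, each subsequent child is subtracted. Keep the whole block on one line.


difference() { translate([349, 229, 0]) cube([3652, 148, 2809]); translate([1660, 229, 822]) cube([900, 148, 1544]); }


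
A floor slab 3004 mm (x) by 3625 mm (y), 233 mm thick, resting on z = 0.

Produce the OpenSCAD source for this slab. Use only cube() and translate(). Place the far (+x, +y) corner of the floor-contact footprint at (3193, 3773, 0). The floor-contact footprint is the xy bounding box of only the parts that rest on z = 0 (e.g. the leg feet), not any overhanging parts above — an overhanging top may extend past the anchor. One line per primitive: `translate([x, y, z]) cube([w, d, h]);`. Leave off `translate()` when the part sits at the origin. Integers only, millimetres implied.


translate([189, 148, 0]) cube([3004, 3625, 233]);


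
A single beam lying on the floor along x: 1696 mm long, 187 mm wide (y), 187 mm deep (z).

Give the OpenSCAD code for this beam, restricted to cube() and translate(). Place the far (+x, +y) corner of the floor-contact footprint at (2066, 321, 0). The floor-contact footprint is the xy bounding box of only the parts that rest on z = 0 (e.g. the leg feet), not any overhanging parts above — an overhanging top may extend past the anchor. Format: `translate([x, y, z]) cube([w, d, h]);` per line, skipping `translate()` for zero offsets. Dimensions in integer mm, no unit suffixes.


translate([370, 134, 0]) cube([1696, 187, 187]);


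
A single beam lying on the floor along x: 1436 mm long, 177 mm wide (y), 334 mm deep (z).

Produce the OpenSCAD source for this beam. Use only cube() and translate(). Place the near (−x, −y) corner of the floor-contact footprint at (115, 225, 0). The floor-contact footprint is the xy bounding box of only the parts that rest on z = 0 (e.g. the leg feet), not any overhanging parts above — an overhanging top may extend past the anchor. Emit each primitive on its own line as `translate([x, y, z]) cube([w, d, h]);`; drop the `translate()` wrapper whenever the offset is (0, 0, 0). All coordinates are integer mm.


translate([115, 225, 0]) cube([1436, 177, 334]);


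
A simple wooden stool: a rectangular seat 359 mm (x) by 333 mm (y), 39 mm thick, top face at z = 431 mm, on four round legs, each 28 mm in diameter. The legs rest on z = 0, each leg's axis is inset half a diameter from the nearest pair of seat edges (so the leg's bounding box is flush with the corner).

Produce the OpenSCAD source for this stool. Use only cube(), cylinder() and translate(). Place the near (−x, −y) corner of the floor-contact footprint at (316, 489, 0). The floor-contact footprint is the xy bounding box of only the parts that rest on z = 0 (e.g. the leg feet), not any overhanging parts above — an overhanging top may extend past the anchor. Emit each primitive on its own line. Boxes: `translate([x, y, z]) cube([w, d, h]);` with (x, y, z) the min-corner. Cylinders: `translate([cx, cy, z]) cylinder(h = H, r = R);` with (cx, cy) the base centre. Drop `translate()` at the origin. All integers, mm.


// leg_h = 431 - 39 = 392
translate([316, 489, 392]) cube([359, 333, 39]);
translate([330, 503, 0]) cylinder(h = 392, r = 14);
translate([661, 503, 0]) cylinder(h = 392, r = 14);
translate([330, 808, 0]) cylinder(h = 392, r = 14);
translate([661, 808, 0]) cylinder(h = 392, r = 14);


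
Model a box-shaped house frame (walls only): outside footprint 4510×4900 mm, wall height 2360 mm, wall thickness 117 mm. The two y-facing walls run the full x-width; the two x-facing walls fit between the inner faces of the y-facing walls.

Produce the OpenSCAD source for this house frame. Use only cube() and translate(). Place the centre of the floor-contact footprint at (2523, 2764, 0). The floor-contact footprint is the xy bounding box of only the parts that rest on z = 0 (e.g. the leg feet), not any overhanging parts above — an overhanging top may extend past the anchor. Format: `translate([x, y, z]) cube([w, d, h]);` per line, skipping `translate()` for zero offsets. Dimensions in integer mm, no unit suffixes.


translate([268, 314, 0]) cube([4510, 117, 2360]);
translate([268, 5097, 0]) cube([4510, 117, 2360]);
translate([268, 431, 0]) cube([117, 4666, 2360]);
translate([4661, 431, 0]) cube([117, 4666, 2360]);


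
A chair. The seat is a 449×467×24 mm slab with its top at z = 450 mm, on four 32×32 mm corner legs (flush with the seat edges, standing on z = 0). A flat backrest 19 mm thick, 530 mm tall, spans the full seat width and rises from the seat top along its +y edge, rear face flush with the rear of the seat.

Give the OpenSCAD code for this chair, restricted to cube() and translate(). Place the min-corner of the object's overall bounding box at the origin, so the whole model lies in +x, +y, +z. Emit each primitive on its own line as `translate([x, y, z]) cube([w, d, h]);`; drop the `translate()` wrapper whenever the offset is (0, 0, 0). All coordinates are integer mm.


translate([0, 0, 426]) cube([449, 467, 24]);
cube([32, 32, 426]);
translate([417, 0, 0]) cube([32, 32, 426]);
translate([0, 435, 0]) cube([32, 32, 426]);
translate([417, 435, 0]) cube([32, 32, 426]);
translate([0, 448, 450]) cube([449, 19, 530]);


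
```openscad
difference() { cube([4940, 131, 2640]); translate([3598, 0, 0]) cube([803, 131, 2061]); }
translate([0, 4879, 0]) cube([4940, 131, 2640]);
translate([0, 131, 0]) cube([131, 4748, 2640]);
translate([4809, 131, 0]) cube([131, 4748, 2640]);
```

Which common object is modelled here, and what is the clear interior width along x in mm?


A single room. The interior width is 4678 mm.

Four walls enclosing a rectangle with a door in the front wall — a room. Outside width 4940 minus two 131 mm walls gives 4678 mm.


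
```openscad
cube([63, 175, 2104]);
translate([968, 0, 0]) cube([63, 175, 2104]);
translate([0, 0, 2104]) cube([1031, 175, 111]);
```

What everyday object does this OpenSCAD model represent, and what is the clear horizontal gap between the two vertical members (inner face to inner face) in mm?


A door frame. The clear opening width is 905 mm.

Two 2104 mm tall posts with a header on top — a door frame. The left jamb is 63 mm wide at x = 0; the right jamb starts at x = 968. The clear opening is 968 − 63 = 905 mm.


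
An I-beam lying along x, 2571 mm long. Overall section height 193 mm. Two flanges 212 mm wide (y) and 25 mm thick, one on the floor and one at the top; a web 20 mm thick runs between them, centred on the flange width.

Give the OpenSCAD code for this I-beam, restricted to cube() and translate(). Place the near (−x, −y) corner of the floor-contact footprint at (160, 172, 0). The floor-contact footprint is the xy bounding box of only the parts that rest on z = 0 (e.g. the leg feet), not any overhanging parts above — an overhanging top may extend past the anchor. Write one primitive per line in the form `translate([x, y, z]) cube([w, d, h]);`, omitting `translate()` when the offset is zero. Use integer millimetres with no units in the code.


translate([160, 172, 0]) cube([2571, 212, 25]);
translate([160, 268, 25]) cube([2571, 20, 143]);
translate([160, 172, 168]) cube([2571, 212, 25]);


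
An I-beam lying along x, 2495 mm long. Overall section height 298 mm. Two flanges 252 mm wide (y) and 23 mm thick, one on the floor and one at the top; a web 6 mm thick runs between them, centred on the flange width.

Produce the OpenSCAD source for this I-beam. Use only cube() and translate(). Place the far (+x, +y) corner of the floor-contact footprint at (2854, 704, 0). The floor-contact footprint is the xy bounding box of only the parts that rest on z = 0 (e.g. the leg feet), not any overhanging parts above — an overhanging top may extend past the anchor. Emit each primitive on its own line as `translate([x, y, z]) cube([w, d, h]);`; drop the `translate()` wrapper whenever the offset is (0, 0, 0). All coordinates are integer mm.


translate([359, 452, 0]) cube([2495, 252, 23]);
translate([359, 575, 23]) cube([2495, 6, 252]);
translate([359, 452, 275]) cube([2495, 252, 23]);


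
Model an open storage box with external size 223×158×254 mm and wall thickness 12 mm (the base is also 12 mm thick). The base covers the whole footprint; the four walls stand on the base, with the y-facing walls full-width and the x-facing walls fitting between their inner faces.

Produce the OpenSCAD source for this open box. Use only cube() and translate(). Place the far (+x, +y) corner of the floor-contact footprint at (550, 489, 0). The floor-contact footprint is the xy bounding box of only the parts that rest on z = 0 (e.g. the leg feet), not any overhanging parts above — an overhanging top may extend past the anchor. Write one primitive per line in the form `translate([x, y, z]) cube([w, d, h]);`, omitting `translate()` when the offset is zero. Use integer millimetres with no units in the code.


translate([327, 331, 0]) cube([223, 158, 12]);
translate([327, 331, 12]) cube([223, 12, 242]);
translate([327, 477, 12]) cube([223, 12, 242]);
translate([327, 343, 12]) cube([12, 134, 242]);
translate([538, 343, 12]) cube([12, 134, 242]);


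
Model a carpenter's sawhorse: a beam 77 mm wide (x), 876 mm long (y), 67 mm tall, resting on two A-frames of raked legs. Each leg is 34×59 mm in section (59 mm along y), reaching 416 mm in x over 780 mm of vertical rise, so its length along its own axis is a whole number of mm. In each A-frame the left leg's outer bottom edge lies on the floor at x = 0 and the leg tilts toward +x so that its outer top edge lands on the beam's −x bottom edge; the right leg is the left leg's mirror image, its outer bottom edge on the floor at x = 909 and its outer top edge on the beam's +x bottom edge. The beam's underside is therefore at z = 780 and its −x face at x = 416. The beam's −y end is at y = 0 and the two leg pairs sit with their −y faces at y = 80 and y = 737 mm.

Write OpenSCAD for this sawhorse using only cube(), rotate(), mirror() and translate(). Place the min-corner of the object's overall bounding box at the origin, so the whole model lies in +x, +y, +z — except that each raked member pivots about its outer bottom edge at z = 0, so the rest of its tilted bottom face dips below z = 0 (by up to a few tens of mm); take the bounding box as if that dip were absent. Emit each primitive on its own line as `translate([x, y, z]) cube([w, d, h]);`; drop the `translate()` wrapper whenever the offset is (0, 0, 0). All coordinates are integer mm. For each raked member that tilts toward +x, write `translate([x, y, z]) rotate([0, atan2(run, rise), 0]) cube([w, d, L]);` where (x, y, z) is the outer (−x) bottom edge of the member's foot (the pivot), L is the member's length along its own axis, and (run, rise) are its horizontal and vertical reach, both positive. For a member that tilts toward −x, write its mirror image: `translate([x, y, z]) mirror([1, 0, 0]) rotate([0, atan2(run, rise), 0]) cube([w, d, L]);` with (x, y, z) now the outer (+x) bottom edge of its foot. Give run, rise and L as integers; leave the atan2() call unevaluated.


translate([416, 0, 780]) cube([77, 876, 67]);
translate([0, 80, 0]) rotate([0, atan2(416, 780), 0]) cube([34, 59, 884]);
translate([909, 80, 0]) mirror([1, 0, 0]) rotate([0, atan2(416, 780), 0]) cube([34, 59, 884]);
translate([0, 737, 0]) rotate([0, atan2(416, 780), 0]) cube([34, 59, 884]);
translate([909, 737, 0]) mirror([1, 0, 0]) rotate([0, atan2(416, 780), 0]) cube([34, 59, 884]);


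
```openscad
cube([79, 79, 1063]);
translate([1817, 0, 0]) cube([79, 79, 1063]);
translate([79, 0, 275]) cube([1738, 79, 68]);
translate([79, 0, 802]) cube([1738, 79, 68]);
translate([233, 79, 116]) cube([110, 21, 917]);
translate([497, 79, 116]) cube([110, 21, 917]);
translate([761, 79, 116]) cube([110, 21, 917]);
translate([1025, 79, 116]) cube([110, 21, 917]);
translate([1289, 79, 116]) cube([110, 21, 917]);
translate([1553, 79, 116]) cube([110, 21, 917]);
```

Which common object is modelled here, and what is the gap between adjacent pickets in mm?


A fence section. The picket gap is 154 mm.

Two posts, two rails, 6 pickets — a fence section. Span 1738 mm holds 6 pickets of 110 mm with 7 equal gaps: ⌊(1738 − 6·110) / 7⌋ = 154 mm.


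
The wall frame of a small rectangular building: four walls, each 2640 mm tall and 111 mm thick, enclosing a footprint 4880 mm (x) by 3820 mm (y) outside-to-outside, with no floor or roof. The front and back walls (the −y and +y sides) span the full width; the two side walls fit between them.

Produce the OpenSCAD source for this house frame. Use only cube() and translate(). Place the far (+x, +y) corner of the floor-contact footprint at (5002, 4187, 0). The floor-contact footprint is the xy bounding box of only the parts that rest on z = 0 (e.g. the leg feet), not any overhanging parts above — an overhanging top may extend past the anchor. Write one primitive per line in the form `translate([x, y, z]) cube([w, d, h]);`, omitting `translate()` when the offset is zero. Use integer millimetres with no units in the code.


translate([122, 367, 0]) cube([4880, 111, 2640]);
translate([122, 4076, 0]) cube([4880, 111, 2640]);
translate([122, 478, 0]) cube([111, 3598, 2640]);
translate([4891, 478, 0]) cube([111, 3598, 2640]);


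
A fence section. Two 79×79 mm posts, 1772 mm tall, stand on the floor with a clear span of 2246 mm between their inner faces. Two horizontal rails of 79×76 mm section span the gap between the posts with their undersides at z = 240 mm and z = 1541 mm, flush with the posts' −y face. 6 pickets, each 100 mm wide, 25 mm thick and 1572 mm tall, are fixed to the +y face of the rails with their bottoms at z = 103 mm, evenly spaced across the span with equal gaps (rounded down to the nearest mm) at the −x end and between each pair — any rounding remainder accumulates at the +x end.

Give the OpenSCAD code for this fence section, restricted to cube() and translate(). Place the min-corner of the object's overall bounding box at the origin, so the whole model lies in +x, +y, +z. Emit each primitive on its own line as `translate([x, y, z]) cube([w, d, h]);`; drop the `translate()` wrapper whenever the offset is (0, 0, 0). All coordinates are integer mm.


cube([79, 79, 1772]);
translate([2325, 0, 0]) cube([79, 79, 1772]);
translate([79, 0, 240]) cube([2246, 79, 76]);
translate([79, 0, 1541]) cube([2246, 79, 76]);
translate([314, 79, 103]) cube([100, 25, 1572]);
translate([649, 79, 103]) cube([100, 25, 1572]);
translate([984, 79, 103]) cube([100, 25, 1572]);
translate([1319, 79, 103]) cube([100, 25, 1572]);
translate([1654, 79, 103]) cube([100, 25, 1572]);
translate([1989, 79, 103]) cube([100, 25, 1572]);


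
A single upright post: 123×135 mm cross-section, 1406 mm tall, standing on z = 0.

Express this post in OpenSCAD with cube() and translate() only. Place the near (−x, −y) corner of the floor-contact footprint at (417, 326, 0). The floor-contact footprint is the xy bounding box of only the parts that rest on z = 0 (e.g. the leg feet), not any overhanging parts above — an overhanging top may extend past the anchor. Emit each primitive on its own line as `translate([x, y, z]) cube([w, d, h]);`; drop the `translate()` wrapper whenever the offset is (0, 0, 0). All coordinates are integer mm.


translate([417, 326, 0]) cube([123, 135, 1406]);


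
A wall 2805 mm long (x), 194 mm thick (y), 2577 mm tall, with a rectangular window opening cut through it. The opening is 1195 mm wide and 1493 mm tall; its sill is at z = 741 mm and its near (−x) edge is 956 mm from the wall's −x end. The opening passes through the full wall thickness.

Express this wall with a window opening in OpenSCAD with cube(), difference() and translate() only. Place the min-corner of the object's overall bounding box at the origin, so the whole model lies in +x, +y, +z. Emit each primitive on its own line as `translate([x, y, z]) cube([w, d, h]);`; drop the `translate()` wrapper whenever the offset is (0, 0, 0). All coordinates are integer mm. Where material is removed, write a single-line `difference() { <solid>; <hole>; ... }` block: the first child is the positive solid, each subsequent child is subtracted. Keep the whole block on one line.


difference() { cube([2805, 194, 2577]); translate([956, 0, 741]) cube([1195, 194, 1493]); }


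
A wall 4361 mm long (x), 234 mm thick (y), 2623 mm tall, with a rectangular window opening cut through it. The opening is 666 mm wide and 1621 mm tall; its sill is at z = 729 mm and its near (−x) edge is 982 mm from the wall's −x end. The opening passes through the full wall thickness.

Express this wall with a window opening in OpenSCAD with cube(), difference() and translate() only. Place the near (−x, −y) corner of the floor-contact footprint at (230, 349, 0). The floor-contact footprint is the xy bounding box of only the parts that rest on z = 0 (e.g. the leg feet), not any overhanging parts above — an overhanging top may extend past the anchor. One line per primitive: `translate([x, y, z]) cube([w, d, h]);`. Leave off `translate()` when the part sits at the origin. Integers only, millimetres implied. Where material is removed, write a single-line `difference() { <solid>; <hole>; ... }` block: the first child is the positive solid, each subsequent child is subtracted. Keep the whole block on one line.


difference() { translate([230, 349, 0]) cube([4361, 234, 2623]); translate([1212, 349, 729]) cube([666, 234, 1621]); }


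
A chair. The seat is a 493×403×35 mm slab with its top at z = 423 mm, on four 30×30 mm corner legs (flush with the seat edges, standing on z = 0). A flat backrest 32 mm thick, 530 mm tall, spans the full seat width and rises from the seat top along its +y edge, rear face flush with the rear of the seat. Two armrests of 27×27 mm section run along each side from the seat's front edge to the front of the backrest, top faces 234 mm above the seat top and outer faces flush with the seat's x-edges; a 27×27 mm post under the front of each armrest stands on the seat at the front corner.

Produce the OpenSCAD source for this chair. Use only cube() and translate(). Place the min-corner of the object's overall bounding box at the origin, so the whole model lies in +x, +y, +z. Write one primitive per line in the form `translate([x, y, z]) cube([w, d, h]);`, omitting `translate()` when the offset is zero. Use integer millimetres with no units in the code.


// leg_h = 423 - 35 = 388
// arm post h = 234 - 27 = 207
translate([0, 0, 388]) cube([493, 403, 35]);
cube([30, 30, 388]);
translate([463, 0, 0]) cube([30, 30, 388]);
translate([0, 373, 0]) cube([30, 30, 388]);
translate([463, 373, 0]) cube([30, 30, 388]);
translate([0, 371, 423]) cube([493, 32, 530]);
translate([0, 0, 630]) cube([27, 371, 27]);
translate([466, 0, 630]) cube([27, 371, 27]);
translate([0, 0, 423]) cube([27, 27, 207]);
translate([466, 0, 423]) cube([27, 27, 207]);


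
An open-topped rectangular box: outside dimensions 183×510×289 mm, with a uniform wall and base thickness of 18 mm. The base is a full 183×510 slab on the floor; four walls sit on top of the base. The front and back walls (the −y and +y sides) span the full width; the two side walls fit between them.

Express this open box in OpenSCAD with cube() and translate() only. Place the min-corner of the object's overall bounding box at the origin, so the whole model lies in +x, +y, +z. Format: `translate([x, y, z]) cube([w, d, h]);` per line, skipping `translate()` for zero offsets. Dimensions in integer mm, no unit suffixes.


cube([183, 510, 18]);
translate([0, 0, 18]) cube([183, 18, 271]);
translate([0, 492, 18]) cube([183, 18, 271]);
translate([0, 18, 18]) cube([18, 474, 271]);
translate([165, 18, 18]) cube([18, 474, 271]);


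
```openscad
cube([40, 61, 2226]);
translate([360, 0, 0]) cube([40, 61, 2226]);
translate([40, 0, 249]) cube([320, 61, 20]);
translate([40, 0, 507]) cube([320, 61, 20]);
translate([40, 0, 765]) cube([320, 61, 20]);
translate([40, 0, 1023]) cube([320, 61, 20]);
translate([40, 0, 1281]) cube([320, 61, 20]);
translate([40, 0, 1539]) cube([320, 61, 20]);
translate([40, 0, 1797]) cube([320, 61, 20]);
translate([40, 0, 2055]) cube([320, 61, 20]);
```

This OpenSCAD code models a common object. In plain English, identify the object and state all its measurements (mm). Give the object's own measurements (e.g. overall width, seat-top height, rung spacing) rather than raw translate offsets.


A straight ladder. Two 40×61 mm vertical rails, 2226 mm tall, stand 400 mm apart (outside-to-outside) with their front faces coplanar on the −y side. 8 rungs, each 61 mm deep and 20 mm tall, span between the inner faces of the rails, front faces flush with the rails. The lowest rung's underside is at z = 249 mm and rungs are spaced 258 mm apart (underside to underside).


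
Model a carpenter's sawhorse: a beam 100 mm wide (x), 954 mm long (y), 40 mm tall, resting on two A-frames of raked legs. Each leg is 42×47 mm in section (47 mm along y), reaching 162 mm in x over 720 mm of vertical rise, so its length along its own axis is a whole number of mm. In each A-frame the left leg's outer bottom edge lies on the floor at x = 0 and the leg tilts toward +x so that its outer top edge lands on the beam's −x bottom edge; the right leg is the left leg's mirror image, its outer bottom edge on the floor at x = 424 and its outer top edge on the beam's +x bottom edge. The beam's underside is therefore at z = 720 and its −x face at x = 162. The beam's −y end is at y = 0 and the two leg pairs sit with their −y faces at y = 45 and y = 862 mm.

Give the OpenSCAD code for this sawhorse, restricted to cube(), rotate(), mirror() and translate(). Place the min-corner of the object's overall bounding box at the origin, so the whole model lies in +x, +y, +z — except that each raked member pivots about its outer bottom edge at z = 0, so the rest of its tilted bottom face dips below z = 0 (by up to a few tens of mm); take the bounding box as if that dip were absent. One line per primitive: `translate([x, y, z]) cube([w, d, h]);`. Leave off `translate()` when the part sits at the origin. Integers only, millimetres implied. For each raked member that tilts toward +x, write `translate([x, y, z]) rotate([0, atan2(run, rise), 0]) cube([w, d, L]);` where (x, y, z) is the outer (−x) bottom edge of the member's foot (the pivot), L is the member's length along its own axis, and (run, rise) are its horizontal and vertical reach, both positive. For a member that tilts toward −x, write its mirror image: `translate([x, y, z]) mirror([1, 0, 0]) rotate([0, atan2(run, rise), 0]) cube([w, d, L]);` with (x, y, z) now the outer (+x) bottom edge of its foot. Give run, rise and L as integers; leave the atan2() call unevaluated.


translate([162, 0, 720]) cube([100, 954, 40]);
translate([0, 45, 0]) rotate([0, atan2(162, 720), 0]) cube([42, 47, 738]);
translate([424, 45, 0]) mirror([1, 0, 0]) rotate([0, atan2(162, 720), 0]) cube([42, 47, 738]);
translate([0, 862, 0]) rotate([0, atan2(162, 720), 0]) cube([42, 47, 738]);
translate([424, 862, 0]) mirror([1, 0, 0]) rotate([0, atan2(162, 720), 0]) cube([42, 47, 738]);


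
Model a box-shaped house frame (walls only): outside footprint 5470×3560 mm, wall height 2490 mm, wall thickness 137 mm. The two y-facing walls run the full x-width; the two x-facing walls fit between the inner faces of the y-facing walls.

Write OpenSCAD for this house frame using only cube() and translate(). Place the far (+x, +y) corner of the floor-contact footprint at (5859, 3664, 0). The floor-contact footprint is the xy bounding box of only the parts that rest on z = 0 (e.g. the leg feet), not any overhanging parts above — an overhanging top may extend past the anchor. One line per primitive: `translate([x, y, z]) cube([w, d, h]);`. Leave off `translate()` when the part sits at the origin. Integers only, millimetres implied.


translate([389, 104, 0]) cube([5470, 137, 2490]);
translate([389, 3527, 0]) cube([5470, 137, 2490]);
translate([389, 241, 0]) cube([137, 3286, 2490]);
translate([5722, 241, 0]) cube([137, 3286, 2490]);


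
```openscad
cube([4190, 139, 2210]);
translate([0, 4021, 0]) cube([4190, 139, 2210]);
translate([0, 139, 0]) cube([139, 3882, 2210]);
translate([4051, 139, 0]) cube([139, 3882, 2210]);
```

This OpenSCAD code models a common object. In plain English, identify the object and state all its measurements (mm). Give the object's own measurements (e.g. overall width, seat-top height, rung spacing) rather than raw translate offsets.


The wall frame of a small rectangular building: four walls, each 2210 mm tall and 139 mm thick, enclosing a footprint 4190 mm (x) by 4160 mm (y) outside-to-outside, with no floor or roof. The front and back walls (the −y and +y sides) span the full width; the two side walls fit between them.


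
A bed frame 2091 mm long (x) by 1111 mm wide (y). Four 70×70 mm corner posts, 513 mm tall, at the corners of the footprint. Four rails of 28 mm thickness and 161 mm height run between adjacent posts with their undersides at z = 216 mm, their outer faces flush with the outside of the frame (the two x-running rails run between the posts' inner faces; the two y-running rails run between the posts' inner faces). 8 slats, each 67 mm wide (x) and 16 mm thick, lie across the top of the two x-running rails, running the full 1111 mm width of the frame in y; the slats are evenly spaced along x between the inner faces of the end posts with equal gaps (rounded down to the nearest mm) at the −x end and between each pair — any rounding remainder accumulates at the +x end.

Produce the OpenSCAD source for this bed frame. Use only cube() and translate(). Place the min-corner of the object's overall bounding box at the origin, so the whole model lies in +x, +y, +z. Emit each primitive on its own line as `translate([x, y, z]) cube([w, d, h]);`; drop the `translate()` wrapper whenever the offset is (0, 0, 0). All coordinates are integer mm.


cube([70, 70, 513]);
translate([0, 1041, 0]) cube([70, 70, 513]);
translate([2021, 0, 0]) cube([70, 70, 513]);
translate([2021, 1041, 0]) cube([70, 70, 513]);
translate([70, 0, 216]) cube([1951, 28, 161]);
translate([70, 1083, 216]) cube([1951, 28, 161]);
translate([0, 70, 216]) cube([28, 971, 161]);
translate([2063, 70, 216]) cube([28, 971, 161]);
translate([227, 0, 377]) cube([67, 1111, 16]);
translate([451, 0, 377]) cube([67, 1111, 16]);
translate([675, 0, 377]) cube([67, 1111, 16]);
translate([899, 0, 377]) cube([67, 1111, 16]);
translate([1123, 0, 377]) cube([67, 1111, 16]);
translate([1347, 0, 377]) cube([67, 1111, 16]);
translate([1571, 0, 377]) cube([67, 1111, 16]);
translate([1795, 0, 377]) cube([67, 1111, 16]);


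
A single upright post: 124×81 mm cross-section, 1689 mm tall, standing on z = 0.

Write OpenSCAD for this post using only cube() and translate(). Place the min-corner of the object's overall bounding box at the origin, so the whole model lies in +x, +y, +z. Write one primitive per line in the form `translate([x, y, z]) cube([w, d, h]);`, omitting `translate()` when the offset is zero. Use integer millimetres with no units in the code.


cube([124, 81, 1689]);


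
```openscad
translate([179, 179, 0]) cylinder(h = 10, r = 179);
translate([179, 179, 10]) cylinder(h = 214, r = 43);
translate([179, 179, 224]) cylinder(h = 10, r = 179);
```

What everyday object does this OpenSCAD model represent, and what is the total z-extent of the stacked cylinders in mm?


A spool. The overall height is 234 mm.

Three coaxial cylinders, large–small–large — a spool. Two 10 mm flanges and a 214 mm core give 10 + 214 + 10 = 234 mm.


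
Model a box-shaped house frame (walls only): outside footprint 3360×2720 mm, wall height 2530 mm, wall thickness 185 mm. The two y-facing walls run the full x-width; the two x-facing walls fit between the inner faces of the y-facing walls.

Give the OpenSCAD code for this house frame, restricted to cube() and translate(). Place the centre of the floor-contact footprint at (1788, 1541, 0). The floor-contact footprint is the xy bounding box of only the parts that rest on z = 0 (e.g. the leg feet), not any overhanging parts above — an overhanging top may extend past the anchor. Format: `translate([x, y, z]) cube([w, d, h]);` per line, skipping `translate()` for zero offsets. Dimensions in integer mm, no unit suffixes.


translate([108, 181, 0]) cube([3360, 185, 2530]);
translate([108, 2716, 0]) cube([3360, 185, 2530]);
translate([108, 366, 0]) cube([185, 2350, 2530]);
translate([3283, 366, 0]) cube([185, 2350, 2530]);
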